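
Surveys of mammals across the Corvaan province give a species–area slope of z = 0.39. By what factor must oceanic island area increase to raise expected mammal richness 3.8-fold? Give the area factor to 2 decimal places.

(A₂/A₁)^0.39 = 3.8, so A₂/A₁ = 3.8^(1/0.39) = 3.8^2.564
ln(A₂/A₁) = ln 3.8 / 0.39 = 1.3350 / 0.39 = 3.4231
A₂/A₁ = e^3.4231 ≈ 30.66

30.66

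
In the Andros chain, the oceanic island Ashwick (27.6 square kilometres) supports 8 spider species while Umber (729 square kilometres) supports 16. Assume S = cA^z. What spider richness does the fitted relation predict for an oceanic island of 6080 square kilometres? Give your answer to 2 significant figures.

25

z = ln(16/8) / ln(729/27.6) = 0.6931 / 3.2739 = 0.2117
c = 8 / 27.6^0.2117 = 8 / 2.019 = 3.963
S₃ = 3.963 × 6080^0.2117 = 3.963 × 6.326 ≈ 25.07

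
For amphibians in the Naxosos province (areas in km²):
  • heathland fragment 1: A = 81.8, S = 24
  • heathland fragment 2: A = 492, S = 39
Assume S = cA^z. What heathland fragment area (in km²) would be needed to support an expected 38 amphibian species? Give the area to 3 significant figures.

447 km²

z = ln(39/24) / ln(492/81.8) = 0.4855 / 1.7942 = 0.2706
c = 24 / 81.8^0.2706 = 24 / 3.293 = 7.288
A = (38/7.288)^(1/0.2706) ⇒ ln A = ln(5.214)/0.2706 = 6.1025
A = e^6.1025 ≈ 447 km²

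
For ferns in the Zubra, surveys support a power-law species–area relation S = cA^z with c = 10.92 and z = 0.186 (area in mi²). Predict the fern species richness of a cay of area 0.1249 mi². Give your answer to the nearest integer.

S = 10.92 × 0.1249^0.186
ln S = ln 10.92 + 0.186 × ln 0.1249 = 2.3906 + 0.186 × -2.0802 = 2.0037
S = e^2.0037 ≈ 7.416

7 species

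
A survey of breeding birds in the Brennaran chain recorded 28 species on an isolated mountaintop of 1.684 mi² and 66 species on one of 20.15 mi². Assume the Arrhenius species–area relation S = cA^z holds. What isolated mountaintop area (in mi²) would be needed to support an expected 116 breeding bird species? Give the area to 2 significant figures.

100 mi²

z = ln(66/28) / ln(20.15/1.684) = 0.8575 / 2.4820 = 0.3455
c = 28 / 1.684^0.3455 = 28 / 1.197 = 23.39
A = (116/23.39)^(1/0.3455) ⇒ ln A = ln(4.96)/0.3455 = 4.6356
A = e^4.6356 ≈ 103.1 mi²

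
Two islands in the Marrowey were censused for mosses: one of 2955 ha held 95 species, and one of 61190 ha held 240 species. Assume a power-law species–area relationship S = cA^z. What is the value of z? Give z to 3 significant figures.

0.306

Taking logs: ln S = ln c + z ln A, so z = (ln S₂ − ln S₁)/(ln A₂ − ln A₁).
z = ln(240/95) / ln(61190/2955) = ln(2.526) / ln(20.71) = 0.9268 / 3.0305 = 0.3058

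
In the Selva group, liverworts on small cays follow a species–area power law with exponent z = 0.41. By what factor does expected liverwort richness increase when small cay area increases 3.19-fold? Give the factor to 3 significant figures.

1.61

S₂/S₁ = (A₂/A₁)^z = 3.19^0.41
ln(S₂/S₁) = 0.41 × ln 3.19 = 0.41 × 1.1600 = 0.4756
S₂/S₁ = e^0.4756 ≈ 1.609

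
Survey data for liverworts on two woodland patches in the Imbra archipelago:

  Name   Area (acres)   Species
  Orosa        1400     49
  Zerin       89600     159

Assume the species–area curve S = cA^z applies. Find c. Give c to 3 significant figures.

z = ln(S₂/S₁) / ln(A₂/A₁) = ln(159/49) / ln(89600/1400) = 1.1771 / 4.1589 = 0.2830
c = S₁ / A₁^z = 49 / 1400^0.2830 = 49 / 7.77 = 6.306

6.31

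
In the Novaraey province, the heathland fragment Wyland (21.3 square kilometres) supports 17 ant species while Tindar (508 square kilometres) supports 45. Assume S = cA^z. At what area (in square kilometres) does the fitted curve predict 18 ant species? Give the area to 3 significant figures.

25.7 square kilometres

z = ln(45/17) / ln(508/21.3) = 0.9734 / 3.1718 = 0.3069
c = 17 / 21.3^0.3069 = 17 / 2.557 = 6.649
A = (18/6.649)^(1/0.3069) ⇒ ln A = ln(2.707)/0.3069 = 3.2449
A = e^3.2449 ≈ 25.66 square kilometres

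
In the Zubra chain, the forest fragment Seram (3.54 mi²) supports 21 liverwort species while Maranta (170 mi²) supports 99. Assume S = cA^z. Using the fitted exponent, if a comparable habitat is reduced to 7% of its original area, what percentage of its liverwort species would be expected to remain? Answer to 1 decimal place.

34.5%

z = ln(99/21) / ln(170/3.54) = 1.5506 / 3.8717 = 0.4005
S_new/S_old = (A_new/A_old)^z = 0.07^0.4005 = exp(0.4005 × -2.6593) = 0.3447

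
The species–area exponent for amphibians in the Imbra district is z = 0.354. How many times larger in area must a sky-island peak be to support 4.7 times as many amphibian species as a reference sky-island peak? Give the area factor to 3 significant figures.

(A₂/A₁)^0.354 = 4.7, so A₂/A₁ = 4.7^(1/0.354) = 4.7^2.825
ln(A₂/A₁) = ln 4.7 / 0.354 = 1.5476 / 0.354 = 4.3716
A₂/A₁ = e^4.3716 ≈ 79.17

79.2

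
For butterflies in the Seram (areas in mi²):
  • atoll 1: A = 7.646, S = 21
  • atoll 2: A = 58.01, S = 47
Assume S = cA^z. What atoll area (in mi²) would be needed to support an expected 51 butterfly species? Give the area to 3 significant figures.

z = ln(47/21) / ln(58.01/7.646) = 0.8056 / 2.0264 = 0.3976
c = 21 / 7.646^0.3976 = 21 / 2.245 = 9.354
A = (51/9.354)^(1/0.3976) ⇒ ln A = ln(5.452)/0.3976 = 4.2661
A = e^4.2661 ≈ 71.24 mi²

71.2 mi²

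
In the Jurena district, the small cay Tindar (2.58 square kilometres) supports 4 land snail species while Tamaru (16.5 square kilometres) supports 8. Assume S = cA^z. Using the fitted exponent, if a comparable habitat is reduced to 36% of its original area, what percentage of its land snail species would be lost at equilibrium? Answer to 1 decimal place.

z = ln(8/4) / ln(16.5/2.58) = 0.6931 / 1.8556 = 0.3735
S_new/S_old = (A_new/A_old)^z = 0.36^0.3735 = exp(0.3735 × -1.0217) = 0.6827
Fraction lost = 1 − 0.6827 = 0.3173

31.7%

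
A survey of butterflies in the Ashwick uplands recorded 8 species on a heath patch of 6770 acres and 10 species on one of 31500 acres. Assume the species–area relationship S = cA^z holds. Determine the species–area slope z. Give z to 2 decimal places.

0.15

Taking logs: ln S = ln c + z ln A, so z = (ln S₂ − ln S₁)/(ln A₂ − ln A₁).
z = ln(10/8) / ln(31500/6770) = ln(1.25) / ln(4.653) = 0.2231 / 1.5375 = 0.1451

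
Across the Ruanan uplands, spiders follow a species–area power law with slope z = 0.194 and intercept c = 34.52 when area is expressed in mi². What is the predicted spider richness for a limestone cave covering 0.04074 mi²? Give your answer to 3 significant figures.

18.6

S = 34.52 × 0.04074^0.194
ln S = ln 34.52 + 0.194 × ln 0.04074 = 3.5415 + 0.194 × -3.2005 = 2.9206
S = e^2.9206 ≈ 18.55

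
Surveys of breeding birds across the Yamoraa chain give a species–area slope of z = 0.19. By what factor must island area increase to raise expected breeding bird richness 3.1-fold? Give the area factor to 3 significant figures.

386

(A₂/A₁)^0.19 = 3.1, so A₂/A₁ = 3.1^(1/0.19) = 3.1^5.263
ln(A₂/A₁) = ln 3.1 / 0.19 = 1.1314 / 0.19 = 5.9547
A₂/A₁ = e^5.9547 ≈ 385.6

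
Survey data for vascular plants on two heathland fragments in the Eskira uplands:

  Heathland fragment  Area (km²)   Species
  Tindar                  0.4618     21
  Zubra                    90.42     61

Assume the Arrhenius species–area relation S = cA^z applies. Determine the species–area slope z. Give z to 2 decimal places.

0.20

Taking logs: ln S = ln c + z ln A, so z = (ln S₂ − ln S₁)/(ln A₂ − ln A₁).
z = ln(61/21) / ln(90.42/0.4618) = ln(2.905) / ln(195.8) = 1.0664 / 5.2771 = 0.2021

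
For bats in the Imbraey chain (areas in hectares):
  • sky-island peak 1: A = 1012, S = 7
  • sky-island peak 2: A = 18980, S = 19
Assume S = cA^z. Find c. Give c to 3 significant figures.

0.663

z = ln(S₂/S₁) / ln(A₂/A₁) = ln(19/7) / ln(18980/1012) = 0.9985 / 2.9315 = 0.3406
c = S₁ / A₁^z = 7 / 1012^0.3406 = 7 / 10.56 = 0.6629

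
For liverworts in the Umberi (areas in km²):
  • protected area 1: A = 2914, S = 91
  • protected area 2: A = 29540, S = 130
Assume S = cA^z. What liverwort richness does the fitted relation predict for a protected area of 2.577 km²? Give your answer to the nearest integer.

z = ln(130/91) / ln(29540/2914) = 0.3567 / 2.3162 = 0.1540
c = 91 / 2914^0.1540 = 91 / 3.416 = 26.64
S₃ = 26.64 × 2.577^0.1540 = 26.64 × 1.157 ≈ 30.82

31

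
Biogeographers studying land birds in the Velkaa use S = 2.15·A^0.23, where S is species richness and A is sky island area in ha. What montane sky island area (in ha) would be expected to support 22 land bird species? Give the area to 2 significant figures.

25000 ha

22 = 2.15 × A^0.23  ⇒  A^0.23 = 22/2.15 = 10.23
ln A = ln(10.23) / 0.23 = 2.3256 / 0.23 = 10.1112
A = e^10.1112 ≈ 24617 ha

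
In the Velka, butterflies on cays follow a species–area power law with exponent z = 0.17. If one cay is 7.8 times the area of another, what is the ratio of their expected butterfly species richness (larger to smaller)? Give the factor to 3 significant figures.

1.42

S₂/S₁ = (A₂/A₁)^z = 7.8^0.17
ln(S₂/S₁) = 0.17 × ln 7.8 = 0.17 × 2.0541 = 0.3492
S₂/S₁ = e^0.3492 ≈ 1.418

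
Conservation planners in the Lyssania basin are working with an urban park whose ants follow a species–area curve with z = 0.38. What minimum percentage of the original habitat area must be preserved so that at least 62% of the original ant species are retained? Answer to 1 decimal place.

28.4%

Need (A_new/A_old)^0.38 = 0.62, so A_new/A_old = 0.62^(1/0.38) = 0.62^2.632
ln(A_new/A_old) = ln 0.62 / 0.38 = -0.4780 / 0.38 = -1.2580
A_new/A_old = e^-1.2580 ≈ 0.2842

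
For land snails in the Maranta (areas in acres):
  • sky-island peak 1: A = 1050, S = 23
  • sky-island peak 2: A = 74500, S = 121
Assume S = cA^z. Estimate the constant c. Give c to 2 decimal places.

z = ln(S₂/S₁) / ln(A₂/A₁) = ln(121/23) / ln(74500/1050) = 1.6603 / 4.2620 = 0.3896
c = S₁ / A₁^z = 23 / 1050^0.3896 = 23 / 15.03 = 1.53

1.53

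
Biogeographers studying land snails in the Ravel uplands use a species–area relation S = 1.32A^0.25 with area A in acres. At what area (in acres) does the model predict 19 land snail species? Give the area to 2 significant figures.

43000 acres

19 = 1.32 × A^0.25  ⇒  A^0.25 = 19/1.32 = 14.39
ln A = ln(14.39) / 0.25 = 2.6668 / 0.25 = 10.6672
A = e^10.6672 ≈ 42926 acres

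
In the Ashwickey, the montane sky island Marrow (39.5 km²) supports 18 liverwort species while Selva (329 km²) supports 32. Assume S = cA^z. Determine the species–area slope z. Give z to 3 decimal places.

0.271

Taking logs: ln S = ln c + z ln A, so z = (ln S₂ − ln S₁)/(ln A₂ − ln A₁).
z = ln(32/18) / ln(329/39.5) = ln(1.778) / ln(8.329) = 0.5754 / 2.1198 = 0.2714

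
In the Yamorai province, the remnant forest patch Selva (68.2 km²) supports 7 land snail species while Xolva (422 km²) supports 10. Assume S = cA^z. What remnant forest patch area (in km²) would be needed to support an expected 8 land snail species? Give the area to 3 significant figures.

135 km²

z = ln(10/7) / ln(422/68.2) = 0.3567 / 1.8226 = 0.1957
c = 7 / 68.2^0.1957 = 7 / 2.285 = 3.064
A = (8/3.064)^(1/0.1957) ⇒ ln A = ln(2.611)/0.1957 = 4.9048
A = e^4.9048 ≈ 134.9 km²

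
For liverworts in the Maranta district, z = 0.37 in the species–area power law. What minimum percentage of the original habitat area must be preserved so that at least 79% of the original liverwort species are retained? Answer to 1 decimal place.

52.9%

Need (A_new/A_old)^0.37 = 0.79, so A_new/A_old = 0.79^(1/0.37) = 0.79^2.703
ln(A_new/A_old) = ln 0.79 / 0.37 = -0.2357 / 0.37 = -0.6371
A_new/A_old = e^-0.6371 ≈ 0.5288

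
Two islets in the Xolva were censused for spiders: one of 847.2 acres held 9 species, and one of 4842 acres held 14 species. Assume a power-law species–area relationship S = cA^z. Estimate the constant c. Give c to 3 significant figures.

z = ln(S₂/S₁) / ln(A₂/A₁) = ln(14/9) / ln(4842/847.2) = 0.4418 / 1.7431 = 0.2535
c = S₁ / A₁^z = 9 / 847.2^0.2535 = 9 / 5.523 = 1.63

1.63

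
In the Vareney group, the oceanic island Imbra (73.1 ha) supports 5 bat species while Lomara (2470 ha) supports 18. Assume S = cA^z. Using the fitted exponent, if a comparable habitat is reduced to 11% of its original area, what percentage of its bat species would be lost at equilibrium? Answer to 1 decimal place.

55.2%

z = ln(18/5) / ln(2470/73.1) = 1.2809 / 3.5201 = 0.3639
S_new/S_old = (A_new/A_old)^z = 0.11^0.3639 = exp(0.3639 × -2.2073) = 0.4479
Fraction lost = 1 − 0.4479 = 0.5521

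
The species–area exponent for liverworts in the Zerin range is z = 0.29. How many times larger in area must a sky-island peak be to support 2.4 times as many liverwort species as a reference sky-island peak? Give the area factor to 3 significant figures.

20.5

(A₂/A₁)^0.29 = 2.4, so A₂/A₁ = 2.4^(1/0.29) = 2.4^3.448
ln(A₂/A₁) = ln 2.4 / 0.29 = 0.8755 / 0.29 = 3.0189
A₂/A₁ = e^3.0189 ≈ 20.47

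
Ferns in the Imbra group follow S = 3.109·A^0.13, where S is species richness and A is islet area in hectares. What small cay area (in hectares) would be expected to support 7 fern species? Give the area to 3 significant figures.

514 hectares

7 = 3.109 × A^0.13  ⇒  A^0.13 = 7/3.109 = 2.252
ln A = ln(2.252) / 0.13 = 0.8116 / 0.13 = 6.2431
A = e^6.2431 ≈ 514.5 hectares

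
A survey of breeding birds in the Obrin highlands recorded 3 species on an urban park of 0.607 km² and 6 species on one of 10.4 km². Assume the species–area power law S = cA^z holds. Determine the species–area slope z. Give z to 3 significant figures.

0.244

Taking logs: ln S = ln c + z ln A, so z = (ln S₂ − ln S₁)/(ln A₂ − ln A₁).
z = ln(6/3) / ln(10.4/0.607) = ln(2) / ln(17.13) = 0.6931 / 2.8410 = 0.2440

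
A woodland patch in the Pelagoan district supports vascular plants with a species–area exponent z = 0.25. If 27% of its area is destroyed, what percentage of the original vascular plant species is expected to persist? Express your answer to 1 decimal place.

92.4%

S_new/S_old = (A_new/A_old)^z = 0.73^0.25
= exp(0.25 × ln 0.73) = exp(0.25 × -0.3147) = exp(-0.0787) ≈ 0.9243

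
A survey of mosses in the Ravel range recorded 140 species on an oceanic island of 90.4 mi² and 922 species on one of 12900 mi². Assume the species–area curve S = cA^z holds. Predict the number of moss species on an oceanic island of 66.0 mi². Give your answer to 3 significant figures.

z = ln(922/140) / ln(12900/90.4) = 1.8849 / 4.9607 = 0.3800
c = 140 / 90.4^0.3800 = 140 / 5.537 = 25.28
S₃ = 25.28 × 66^0.3800 = 25.28 × 4.913 ≈ 124.2

124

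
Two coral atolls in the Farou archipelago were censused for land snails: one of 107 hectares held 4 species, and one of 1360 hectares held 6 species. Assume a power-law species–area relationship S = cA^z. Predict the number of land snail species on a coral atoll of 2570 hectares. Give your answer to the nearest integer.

z = ln(6/4) / ln(1360/107) = 0.4055 / 2.5424 = 0.1595
c = 4 / 107^0.1595 = 4 / 2.107 = 1.899
S₃ = 1.899 × 2570^0.1595 = 1.899 × 3.498 ≈ 6.641

7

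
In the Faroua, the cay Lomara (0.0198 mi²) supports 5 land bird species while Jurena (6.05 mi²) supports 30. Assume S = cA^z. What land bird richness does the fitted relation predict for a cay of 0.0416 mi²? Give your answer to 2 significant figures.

z = ln(30/5) / ln(6.05/0.0198) = 1.7918 / 5.7221 = 0.3131
c = 5 / 0.0198^0.3131 = 5 / 0.2928 = 17.07
S₃ = 17.07 × 0.0416^0.3131 = 17.07 × 0.3695 ≈ 6.309

6.3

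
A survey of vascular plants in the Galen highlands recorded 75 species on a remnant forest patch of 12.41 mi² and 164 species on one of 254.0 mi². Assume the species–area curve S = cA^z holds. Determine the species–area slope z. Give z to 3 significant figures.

0.259

Taking logs: ln S = ln c + z ln A, so z = (ln S₂ − ln S₁)/(ln A₂ − ln A₁).
z = ln(164/75) / ln(254/12.41) = ln(2.187) / ln(20.47) = 0.7824 / 3.0188 = 0.2592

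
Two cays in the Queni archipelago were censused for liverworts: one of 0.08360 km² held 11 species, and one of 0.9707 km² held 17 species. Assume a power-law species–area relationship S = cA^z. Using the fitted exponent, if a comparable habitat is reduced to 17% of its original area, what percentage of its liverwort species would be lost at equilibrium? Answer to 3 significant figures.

27.0%

z = ln(17/11) / ln(0.9707/0.0836) = 0.4353 / 2.4520 = 0.1775
S_new/S_old = (A_new/A_old)^z = 0.17^0.1775 = exp(0.1775 × -1.7720) = 0.7301
Fraction lost = 1 − 0.7301 = 0.2699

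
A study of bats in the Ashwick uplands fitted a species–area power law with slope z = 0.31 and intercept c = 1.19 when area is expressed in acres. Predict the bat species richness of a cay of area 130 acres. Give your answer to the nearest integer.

5 species

S = 1.19 × 130^0.31
ln S = ln 1.19 + 0.31 × ln 130 = 0.1740 + 0.31 × 4.8675 = 1.6829
S = e^1.6829 ≈ 5.381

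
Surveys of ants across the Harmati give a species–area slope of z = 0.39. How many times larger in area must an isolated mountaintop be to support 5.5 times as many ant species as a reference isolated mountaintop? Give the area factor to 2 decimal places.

(A₂/A₁)^0.39 = 5.5, so A₂/A₁ = 5.5^(1/0.39) = 5.5^2.564
ln(A₂/A₁) = ln 5.5 / 0.39 = 1.7047 / 0.39 = 4.3711
A₂/A₁ = e^4.3711 ≈ 79.13

79.13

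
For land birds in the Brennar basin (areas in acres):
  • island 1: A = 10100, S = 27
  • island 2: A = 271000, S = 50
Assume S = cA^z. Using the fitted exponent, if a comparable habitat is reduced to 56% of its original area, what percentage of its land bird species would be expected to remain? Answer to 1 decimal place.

89.7%

z = ln(50/27) / ln(271000/10100) = 0.6162 / 3.2896 = 0.1873
S_new/S_old = (A_new/A_old)^z = 0.56^0.1873 = exp(0.1873 × -0.5798) = 0.8971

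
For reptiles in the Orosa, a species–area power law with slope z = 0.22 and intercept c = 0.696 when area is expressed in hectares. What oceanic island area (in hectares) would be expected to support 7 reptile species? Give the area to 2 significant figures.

7 = 0.696 × A^0.22  ⇒  A^0.22 = 7/0.696 = 10.06
ln A = ln(10.06) / 0.22 = 2.3083 / 0.22 = 10.4923
A = e^10.4923 ≈ 36039 hectares

36000 hectares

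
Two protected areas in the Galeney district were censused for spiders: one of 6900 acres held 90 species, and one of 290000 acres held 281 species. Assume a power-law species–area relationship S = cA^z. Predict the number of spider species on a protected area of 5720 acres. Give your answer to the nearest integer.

z = ln(281/90) / ln(290000/6900) = 1.1385 / 3.7384 = 0.3046
c = 90 / 6900^0.3046 = 90 / 14.76 = 6.097
S₃ = 6.097 × 5720^0.3046 = 6.097 × 13.94 ≈ 85

85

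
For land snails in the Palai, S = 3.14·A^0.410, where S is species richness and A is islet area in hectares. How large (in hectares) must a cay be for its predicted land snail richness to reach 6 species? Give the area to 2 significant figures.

4.9 hectares

6 = 3.14 × A^0.41  ⇒  A^0.41 = 6/3.14 = 1.911
ln A = ln(1.911) / 0.41 = 0.6475 / 0.41 = 1.5794
A = e^1.5794 ≈ 4.852 hectares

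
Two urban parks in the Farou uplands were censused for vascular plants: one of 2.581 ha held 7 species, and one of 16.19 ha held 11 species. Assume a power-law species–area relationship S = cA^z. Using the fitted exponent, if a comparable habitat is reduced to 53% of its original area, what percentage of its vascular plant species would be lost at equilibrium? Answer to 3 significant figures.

z = ln(11/7) / ln(16.19/2.581) = 0.4520 / 1.8362 = 0.2462
S_new/S_old = (A_new/A_old)^z = 0.53^0.2462 = exp(0.2462 × -0.6349) = 0.8553
Fraction lost = 1 − 0.8553 = 0.1447

14.5%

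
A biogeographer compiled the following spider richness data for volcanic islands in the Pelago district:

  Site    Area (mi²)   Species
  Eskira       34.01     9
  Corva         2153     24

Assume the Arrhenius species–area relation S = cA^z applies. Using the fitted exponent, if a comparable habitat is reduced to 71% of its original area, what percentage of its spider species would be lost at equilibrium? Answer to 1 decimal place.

7.8%

z = ln(24/9) / ln(2153/34.01) = 0.9808 / 4.1480 = 0.2365
S_new/S_old = (A_new/A_old)^z = 0.71^0.2365 = exp(0.2365 × -0.3425) = 0.9222
Fraction lost = 1 − 0.9222 = 0.07779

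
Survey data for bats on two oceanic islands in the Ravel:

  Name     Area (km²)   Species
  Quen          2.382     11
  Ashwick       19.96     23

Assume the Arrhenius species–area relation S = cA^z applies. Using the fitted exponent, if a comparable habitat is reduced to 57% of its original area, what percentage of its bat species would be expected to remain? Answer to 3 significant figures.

82.3%

z = ln(23/11) / ln(19.96/2.382) = 0.7376 / 2.1258 = 0.3470
S_new/S_old = (A_new/A_old)^z = 0.57^0.3470 = exp(0.3470 × -0.5621) = 0.8228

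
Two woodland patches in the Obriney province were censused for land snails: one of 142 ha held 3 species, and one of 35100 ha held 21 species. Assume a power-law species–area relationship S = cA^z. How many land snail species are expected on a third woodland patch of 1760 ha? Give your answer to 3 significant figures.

7.30

z = ln(21/3) / ln(35100/142) = 1.9459 / 5.5101 = 0.3532
c = 3 / 142^0.3532 = 3 / 5.756 = 0.5212
S₃ = 0.5212 × 1760^0.3532 = 0.5212 × 14 ≈ 7.298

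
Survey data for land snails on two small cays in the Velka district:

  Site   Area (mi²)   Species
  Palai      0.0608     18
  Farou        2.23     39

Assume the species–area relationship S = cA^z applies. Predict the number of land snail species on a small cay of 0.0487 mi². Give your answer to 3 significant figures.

17.2

z = ln(39/18) / ln(2.23/0.0608) = 0.7732 / 3.6022 = 0.2146
c = 18 / 0.0608^0.2146 = 18 / 0.5482 = 32.83
S₃ = 32.83 × 0.0487^0.2146 = 32.83 × 0.5227 ≈ 17.16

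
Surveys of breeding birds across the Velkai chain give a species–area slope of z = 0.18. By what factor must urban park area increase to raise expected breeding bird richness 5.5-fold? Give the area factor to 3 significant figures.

(A₂/A₁)^0.18 = 5.5, so A₂/A₁ = 5.5^(1/0.18) = 5.5^5.556
ln(A₂/A₁) = ln 5.5 / 0.18 = 1.7047 / 0.18 = 9.4708
A₂/A₁ = e^9.4708 ≈ 12976

13000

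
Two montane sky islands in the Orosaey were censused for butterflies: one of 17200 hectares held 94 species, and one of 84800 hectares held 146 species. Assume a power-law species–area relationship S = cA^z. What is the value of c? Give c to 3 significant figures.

z = ln(S₂/S₁) / ln(A₂/A₁) = ln(146/94) / ln(84800/17200) = 0.4403 / 1.5954 = 0.2760
c = S₁ / A₁^z = 94 / 17200^0.2760 = 94 / 14.76 = 6.37

6.37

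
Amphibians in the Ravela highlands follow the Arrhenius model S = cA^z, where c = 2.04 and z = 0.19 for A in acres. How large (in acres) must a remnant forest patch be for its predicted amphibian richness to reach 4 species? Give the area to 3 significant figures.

4 = 2.04 × A^0.19  ⇒  A^0.19 = 4/2.04 = 1.961
ln A = ln(1.961) / 0.19 = 0.6733 / 0.19 = 3.5439
A = e^3.5439 ≈ 34.6 acres

34.6 acres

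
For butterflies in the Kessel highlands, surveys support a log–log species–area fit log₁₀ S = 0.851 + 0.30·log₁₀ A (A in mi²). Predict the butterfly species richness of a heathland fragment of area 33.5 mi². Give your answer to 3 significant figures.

20.3

S = 7.096 × 33.5^0.3
ln S = ln 7.096 + 0.3 × ln 33.5 = 1.9595 + 0.3 × 3.5115 = 3.0130
S = e^3.0130 ≈ 20.35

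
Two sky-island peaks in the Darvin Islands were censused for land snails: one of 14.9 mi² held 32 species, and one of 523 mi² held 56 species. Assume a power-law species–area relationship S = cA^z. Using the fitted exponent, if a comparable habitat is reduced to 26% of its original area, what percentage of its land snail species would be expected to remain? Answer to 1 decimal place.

z = ln(56/32) / ln(523/14.9) = 0.5596 / 3.5582 = 0.1573
S_new/S_old = (A_new/A_old)^z = 0.26^0.1573 = exp(0.1573 × -1.3471) = 0.8091

80.9%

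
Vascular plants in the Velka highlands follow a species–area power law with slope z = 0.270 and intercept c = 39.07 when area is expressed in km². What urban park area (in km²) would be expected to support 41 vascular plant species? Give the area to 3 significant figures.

1.20 km²

41 = 39.07 × A^0.27  ⇒  A^0.27 = 41/39.07 = 1.049
ln A = ln(1.049) / 0.27 = 0.0482 / 0.27 = 0.1786
A = e^0.1786 ≈ 1.196 km²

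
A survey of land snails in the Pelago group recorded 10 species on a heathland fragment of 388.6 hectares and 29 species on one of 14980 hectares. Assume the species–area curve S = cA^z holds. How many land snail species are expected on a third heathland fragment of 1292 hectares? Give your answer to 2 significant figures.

14

z = ln(29/10) / ln(14980/388.6) = 1.0647 / 3.6519 = 0.2915
c = 10 / 388.6^0.2915 = 10 / 5.688 = 1.758
S₃ = 1.758 × 1292^0.2915 = 1.758 × 8.074 ≈ 14.19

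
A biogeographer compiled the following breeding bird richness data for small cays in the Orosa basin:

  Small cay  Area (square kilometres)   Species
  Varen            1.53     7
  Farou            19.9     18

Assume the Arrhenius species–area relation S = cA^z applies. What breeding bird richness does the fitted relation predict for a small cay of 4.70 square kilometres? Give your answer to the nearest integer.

z = ln(18/7) / ln(19.9/1.53) = 0.9445 / 2.5655 = 0.3681
c = 7 / 1.53^0.3681 = 7 / 1.169 = 5.986
S₃ = 5.986 × 4.7^0.3681 = 5.986 × 1.768 ≈ 10.58

11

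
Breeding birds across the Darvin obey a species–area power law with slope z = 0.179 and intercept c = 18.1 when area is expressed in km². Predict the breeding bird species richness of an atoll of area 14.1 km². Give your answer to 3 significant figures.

S = 18.1 × 14.1^0.179
ln S = ln 18.1 + 0.179 × ln 14.1 = 2.8959 + 0.179 × 2.6462 = 3.3696
S = e^3.3696 ≈ 29.07

29.1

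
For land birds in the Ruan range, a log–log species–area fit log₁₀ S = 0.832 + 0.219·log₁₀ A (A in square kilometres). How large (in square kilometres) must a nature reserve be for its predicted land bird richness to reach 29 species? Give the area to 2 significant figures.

760 square kilometres

29 = 6.792 × A^0.219  ⇒  A^0.219 = 29/6.792 = 4.27
ln A = ln(4.27) / 0.219 = 1.4515 / 0.219 = 6.6281
A = e^6.6281 ≈ 756 square kilometres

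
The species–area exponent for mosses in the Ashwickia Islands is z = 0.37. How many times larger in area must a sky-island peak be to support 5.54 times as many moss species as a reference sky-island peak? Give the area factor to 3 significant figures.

(A₂/A₁)^0.37 = 5.54, so A₂/A₁ = 5.54^(1/0.37) = 5.54^2.703
ln(A₂/A₁) = ln 5.54 / 0.37 = 1.7120 / 0.37 = 4.6270
A₂/A₁ = e^4.6270 ≈ 102.2

102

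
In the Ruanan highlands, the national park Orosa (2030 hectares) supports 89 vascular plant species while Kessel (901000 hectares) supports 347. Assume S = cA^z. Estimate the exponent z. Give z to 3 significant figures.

0.223

Taking logs: ln S = ln c + z ln A, so z = (ln S₂ − ln S₁)/(ln A₂ − ln A₁).
z = ln(347/89) / ln(901000/2030) = ln(3.899) / ln(443.8) = 1.3607 / 6.0955 = 0.2232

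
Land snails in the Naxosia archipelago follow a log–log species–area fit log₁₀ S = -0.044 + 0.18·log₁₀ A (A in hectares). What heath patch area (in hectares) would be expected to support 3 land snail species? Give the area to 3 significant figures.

785 hectares

3 = 0.9036 × A^0.18  ⇒  A^0.18 = 3/0.9036 = 3.32
ln A = ln(3.32) / 0.18 = 1.1999 / 0.18 = 6.6663
A = e^6.6663 ≈ 785.4 hectares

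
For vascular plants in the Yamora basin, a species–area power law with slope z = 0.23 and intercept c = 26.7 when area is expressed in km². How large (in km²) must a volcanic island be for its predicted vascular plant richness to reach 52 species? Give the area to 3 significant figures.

52 = 26.7 × A^0.23  ⇒  A^0.23 = 52/26.7 = 1.948
ln A = ln(1.948) / 0.23 = 0.6666 / 0.23 = 2.8982
A = e^2.8982 ≈ 18.14 km²

18.1 km²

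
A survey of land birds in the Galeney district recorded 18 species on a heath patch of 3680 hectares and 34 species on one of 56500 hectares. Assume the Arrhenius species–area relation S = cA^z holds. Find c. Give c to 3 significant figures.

z = ln(S₂/S₁) / ln(A₂/A₁) = ln(34/18) / ln(56500/3680) = 0.6360 / 2.7313 = 0.2328
c = S₁ / A₁^z = 18 / 3680^0.2328 = 18 / 6.766 = 2.661

2.66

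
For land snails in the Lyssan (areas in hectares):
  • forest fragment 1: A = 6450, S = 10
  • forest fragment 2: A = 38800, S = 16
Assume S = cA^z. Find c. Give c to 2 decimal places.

1.00

z = ln(S₂/S₁) / ln(A₂/A₁) = ln(16/10) / ln(38800/6450) = 0.4700 / 1.7943 = 0.2619
c = S₁ / A₁^z = 10 / 6450^0.2619 = 10 / 9.951 = 1.005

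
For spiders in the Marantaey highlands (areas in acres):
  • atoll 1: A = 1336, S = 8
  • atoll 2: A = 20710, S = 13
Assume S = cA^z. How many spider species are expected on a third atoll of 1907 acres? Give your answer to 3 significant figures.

8.52

z = ln(13/8) / ln(20710/1336) = 0.4855 / 2.7409 = 0.1771
c = 8 / 1336^0.1771 = 8 / 3.578 = 2.236
S₃ = 2.236 × 1907^0.1771 = 2.236 × 3.811 ≈ 8.52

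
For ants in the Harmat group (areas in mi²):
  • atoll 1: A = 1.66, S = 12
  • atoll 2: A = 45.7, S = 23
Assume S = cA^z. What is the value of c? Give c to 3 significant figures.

10.9

z = ln(S₂/S₁) / ln(A₂/A₁) = ln(23/12) / ln(45.7/1.66) = 0.6506 / 3.3153 = 0.1962
c = S₁ / A₁^z = 12 / 1.66^0.1962 = 12 / 1.105 = 10.86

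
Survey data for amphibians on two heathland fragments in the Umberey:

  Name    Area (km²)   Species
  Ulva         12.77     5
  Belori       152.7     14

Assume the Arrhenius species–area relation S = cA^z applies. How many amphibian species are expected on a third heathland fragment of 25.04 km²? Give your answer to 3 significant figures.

6.61

z = ln(14/5) / ln(152.7/12.77) = 1.0296 / 2.4814 = 0.4149
c = 5 / 12.77^0.4149 = 5 / 2.877 = 1.738
S₃ = 1.738 × 25.04^0.4149 = 1.738 × 3.805 ≈ 6.612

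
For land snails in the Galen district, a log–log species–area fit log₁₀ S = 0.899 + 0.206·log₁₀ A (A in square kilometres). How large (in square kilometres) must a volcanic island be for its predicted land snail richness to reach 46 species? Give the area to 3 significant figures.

5100 square kilometres

46 = 7.925 × A^0.206  ⇒  A^0.206 = 46/7.925 = 5.804
ln A = ln(5.804) / 0.206 = 1.7586 / 0.206 = 8.5370
A = e^8.5370 ≈ 5100 square kilometres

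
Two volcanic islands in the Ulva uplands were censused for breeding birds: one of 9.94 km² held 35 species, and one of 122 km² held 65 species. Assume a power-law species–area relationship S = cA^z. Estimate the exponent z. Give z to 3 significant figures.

Taking logs: ln S = ln c + z ln A, so z = (ln S₂ − ln S₁)/(ln A₂ − ln A₁).
z = ln(65/35) / ln(122/9.94) = ln(1.857) / ln(12.27) = 0.6190 / 2.5075 = 0.2469

0.247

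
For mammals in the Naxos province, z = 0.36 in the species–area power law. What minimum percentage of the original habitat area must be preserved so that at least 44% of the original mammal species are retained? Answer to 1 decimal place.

Need (A_new/A_old)^0.36 = 0.44, so A_new/A_old = 0.44^(1/0.36) = 0.44^2.778
ln(A_new/A_old) = ln 0.44 / 0.36 = -0.8210 / 0.36 = -2.2805
A_new/A_old = e^-2.2805 ≈ 0.1022

10.2%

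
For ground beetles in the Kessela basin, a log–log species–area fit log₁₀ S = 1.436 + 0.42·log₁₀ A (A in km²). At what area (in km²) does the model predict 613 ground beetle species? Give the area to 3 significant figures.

1650 km²

613 = 27.29 × A^0.42  ⇒  A^0.42 = 613/27.29 = 22.46
ln A = ln(22.46) / 0.42 = 3.1119 / 0.42 = 7.4092
A = e^7.4092 ≈ 1651 km²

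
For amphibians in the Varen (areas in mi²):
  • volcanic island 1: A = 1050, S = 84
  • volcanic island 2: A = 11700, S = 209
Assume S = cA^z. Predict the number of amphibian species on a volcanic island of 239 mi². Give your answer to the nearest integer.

z = ln(209/84) / ln(11700/1050) = 0.9115 / 2.4108 = 0.3781
c = 84 / 1050^0.3781 = 84 / 13.88 = 6.053
S₃ = 6.053 × 239^0.3781 = 6.053 × 7.93 ≈ 48

48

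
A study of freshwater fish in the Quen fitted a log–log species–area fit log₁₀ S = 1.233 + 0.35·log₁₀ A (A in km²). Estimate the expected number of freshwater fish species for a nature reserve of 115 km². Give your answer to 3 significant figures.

S = 17.1 × 115^0.35 = 17.1 × 5.263 ≈ 90

90.0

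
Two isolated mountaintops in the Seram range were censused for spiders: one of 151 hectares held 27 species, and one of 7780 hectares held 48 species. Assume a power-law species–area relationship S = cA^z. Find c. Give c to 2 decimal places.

z = ln(S₂/S₁) / ln(A₂/A₁) = ln(48/27) / ln(7780/151) = 0.5754 / 3.9420 = 0.1460
c = S₁ / A₁^z = 27 / 151^0.1460 = 27 / 2.08 = 12.98

12.98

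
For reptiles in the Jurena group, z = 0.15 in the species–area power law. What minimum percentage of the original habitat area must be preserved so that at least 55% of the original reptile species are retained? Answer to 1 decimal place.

Need (A_new/A_old)^0.15 = 0.55, so A_new/A_old = 0.55^(1/0.15) = 0.55^6.667
ln(A_new/A_old) = ln 0.55 / 0.15 = -0.5978 / 0.15 = -3.9856
A_new/A_old = e^-3.9856 ≈ 0.01858

1.9%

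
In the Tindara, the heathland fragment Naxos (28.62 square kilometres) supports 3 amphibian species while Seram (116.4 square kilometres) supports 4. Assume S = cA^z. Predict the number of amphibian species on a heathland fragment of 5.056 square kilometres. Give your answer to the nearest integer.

z = ln(4/3) / ln(116.4/28.62) = 0.2877 / 1.4029 = 0.2051
c = 3 / 28.62^0.2051 = 3 / 1.989 = 1.508
S₃ = 1.508 × 5.056^0.2051 = 1.508 × 1.394 ≈ 2.103

2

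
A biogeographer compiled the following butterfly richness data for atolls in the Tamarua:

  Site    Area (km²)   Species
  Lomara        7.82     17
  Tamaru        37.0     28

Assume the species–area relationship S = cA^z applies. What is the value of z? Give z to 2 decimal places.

0.32

Taking logs: ln S = ln c + z ln A, so z = (ln S₂ − ln S₁)/(ln A₂ − ln A₁).
z = ln(28/17) / ln(37/7.82) = ln(1.647) / ln(4.731) = 0.4990 / 1.5542 = 0.3211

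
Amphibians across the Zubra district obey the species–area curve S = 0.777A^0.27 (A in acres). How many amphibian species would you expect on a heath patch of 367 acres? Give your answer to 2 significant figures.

3.8

S = 0.777 × 367^0.27
ln S = ln 0.777 + 0.27 × ln 367 = -0.2523 + 0.27 × 5.9054 = 1.3421
S = e^1.3421 ≈ 3.827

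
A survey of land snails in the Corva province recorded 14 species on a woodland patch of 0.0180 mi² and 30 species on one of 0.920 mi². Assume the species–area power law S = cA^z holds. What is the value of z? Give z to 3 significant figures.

Taking logs: ln S = ln c + z ln A, so z = (ln S₂ − ln S₁)/(ln A₂ − ln A₁).
z = ln(30/14) / ln(0.92/0.018) = ln(2.143) / ln(51.11) = 0.7621 / 3.9340 = 0.1937

0.194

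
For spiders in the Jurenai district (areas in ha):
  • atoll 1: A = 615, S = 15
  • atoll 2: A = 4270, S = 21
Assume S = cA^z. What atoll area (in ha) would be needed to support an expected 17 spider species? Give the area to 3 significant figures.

1260 ha

z = ln(21/15) / ln(4270/615) = 0.3365 / 1.9377 = 0.1736
c = 15 / 615^0.1736 = 15 / 3.05 = 4.918
A = (17/4.918)^(1/0.1736) ⇒ ln A = ln(3.456)/0.1736 = 7.1424
A = e^7.1424 ≈ 1265 ha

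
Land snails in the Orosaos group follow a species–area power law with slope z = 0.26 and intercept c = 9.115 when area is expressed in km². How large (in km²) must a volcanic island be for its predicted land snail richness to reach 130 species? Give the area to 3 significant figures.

27500 km²

130 = 9.115 × A^0.26  ⇒  A^0.26 = 130/9.115 = 14.26
ln A = ln(14.26) / 0.26 = 2.6576 / 0.26 = 10.2216
A = e^10.2216 ≈ 27490 km²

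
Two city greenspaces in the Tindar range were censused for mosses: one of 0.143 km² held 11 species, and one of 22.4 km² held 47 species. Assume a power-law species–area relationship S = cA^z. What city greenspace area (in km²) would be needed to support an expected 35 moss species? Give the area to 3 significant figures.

8.03 km²

z = ln(47/11) / ln(22.4/0.143) = 1.4523 / 5.0540 = 0.2873
c = 11 / 0.143^0.2873 = 11 / 0.5719 = 19.24
A = (35/19.24)^(1/0.2873) ⇒ ln A = ln(1.82)/0.2873 = 2.0831
A = e^2.0831 ≈ 8.03 km²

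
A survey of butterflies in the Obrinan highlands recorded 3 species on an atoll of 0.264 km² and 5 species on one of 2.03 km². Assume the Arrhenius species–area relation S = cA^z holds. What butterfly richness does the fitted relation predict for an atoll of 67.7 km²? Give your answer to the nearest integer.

z = ln(5/3) / ln(2.03/0.264) = 0.5108 / 2.0398 = 0.2504
c = 3 / 0.264^0.2504 = 3 / 0.7164 = 4.188
S₃ = 4.188 × 67.7^0.2504 = 4.188 × 2.874 ≈ 12.03

12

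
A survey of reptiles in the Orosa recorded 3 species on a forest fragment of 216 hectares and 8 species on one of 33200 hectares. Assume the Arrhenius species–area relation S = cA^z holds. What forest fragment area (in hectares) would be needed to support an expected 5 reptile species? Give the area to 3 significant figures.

z = ln(8/3) / ln(33200/216) = 0.9808 / 5.0350 = 0.1948
c = 3 / 216^0.1948 = 3 / 2.849 = 1.053
A = (5/1.053)^(1/0.1948) ⇒ ln A = ln(4.749)/0.1948 = 7.9976
A = e^7.9976 ≈ 2974 hectares

2970 hectares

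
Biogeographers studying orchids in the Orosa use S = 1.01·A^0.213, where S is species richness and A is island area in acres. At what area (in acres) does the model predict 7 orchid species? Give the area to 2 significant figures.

8900 acres

7 = 1.01 × A^0.213  ⇒  A^0.213 = 7/1.01 = 6.931
ln A = ln(6.931) / 0.213 = 1.9360 / 0.213 = 9.0890
A = e^9.0890 ≈ 8857 acres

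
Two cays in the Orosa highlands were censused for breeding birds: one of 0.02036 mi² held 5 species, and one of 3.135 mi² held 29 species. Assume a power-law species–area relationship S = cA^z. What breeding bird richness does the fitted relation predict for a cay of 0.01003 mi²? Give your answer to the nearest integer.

4

z = ln(29/5) / ln(3.135/0.02036) = 1.7579 / 5.0368 = 0.3490
c = 5 / 0.02036^0.3490 = 5 / 0.2569 = 19.46
S₃ = 19.46 × 0.01003^0.3490 = 19.46 × 0.2007 ≈ 3.905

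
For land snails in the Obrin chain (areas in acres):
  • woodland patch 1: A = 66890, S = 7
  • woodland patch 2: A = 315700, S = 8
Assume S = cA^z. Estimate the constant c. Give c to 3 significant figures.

2.69

z = ln(S₂/S₁) / ln(A₂/A₁) = ln(8/7) / ln(315700/66890) = 0.1335 / 1.5517 = 0.0861
c = S₁ / A₁^z = 7 / 66890^0.0861 = 7 / 2.602 = 2.691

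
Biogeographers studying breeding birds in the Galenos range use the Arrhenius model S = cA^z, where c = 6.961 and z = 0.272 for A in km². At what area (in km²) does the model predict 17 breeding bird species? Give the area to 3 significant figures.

26.6 km²

17 = 6.961 × A^0.272  ⇒  A^0.272 = 17/6.961 = 2.442
ln A = ln(2.442) / 0.272 = 0.8929 / 0.272 = 3.2827
A = e^3.2827 ≈ 26.65 km²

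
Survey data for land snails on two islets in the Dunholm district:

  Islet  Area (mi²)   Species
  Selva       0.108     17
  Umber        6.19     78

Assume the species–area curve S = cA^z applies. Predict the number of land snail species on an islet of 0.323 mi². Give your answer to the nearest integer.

26

z = ln(78/17) / ln(6.19/0.108) = 1.5235 / 4.0486 = 0.3763
c = 17 / 0.108^0.3763 = 17 / 0.4328 = 39.28
S₃ = 39.28 × 0.323^0.3763 = 39.28 × 0.6536 ≈ 25.67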